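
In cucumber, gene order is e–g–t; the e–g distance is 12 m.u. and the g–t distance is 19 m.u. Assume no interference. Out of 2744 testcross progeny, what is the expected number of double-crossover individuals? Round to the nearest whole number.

Map distances give recombination frequencies of 0.120 and 0.190 for the two intervals.
With no interference, expected double-crossover frequency = 0.120 × 0.190 = 0.02280.
Expected number = 0.02280 × 2744 = 62.56 ≈ 63.

63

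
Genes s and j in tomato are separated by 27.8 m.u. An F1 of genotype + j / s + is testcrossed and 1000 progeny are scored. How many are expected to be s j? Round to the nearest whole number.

A map distance of 27.8 m.u. corresponds to a recombination frequency of 0.278.
The F1 is + j / s +, so s j is a recombinant gamete class with expected frequency r/2 = 0.278/2 = 0.1390.
Expected number = 0.1390 × 1000 = 139.00 ≈ 139.

139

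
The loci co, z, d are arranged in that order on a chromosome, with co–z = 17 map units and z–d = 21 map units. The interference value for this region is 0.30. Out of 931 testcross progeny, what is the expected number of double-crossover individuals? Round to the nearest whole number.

Map distances give recombination frequencies of 0.170 and 0.210 for the two intervals.
With interference 0.30 (so coincidence = 0.70), expected double-crossover frequency = 0.170 × 0.210 × 0.70 = 0.02499.
Expected number = 0.02499 × 931 = 23.27 ≈ 23.

23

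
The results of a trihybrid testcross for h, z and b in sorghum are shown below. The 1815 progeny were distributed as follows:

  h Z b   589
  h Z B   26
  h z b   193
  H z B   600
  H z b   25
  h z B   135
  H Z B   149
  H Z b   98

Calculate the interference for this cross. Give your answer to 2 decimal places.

The two most frequent reciprocal classes, H z B and h Z b, are the parental types, so the F1 was H z B / h Z b.
The two rarest classes, H z b and h Z B, are the double crossovers. Comparing them with the parentals, only the b allele has switched, so b is the middle locus and the order is z – b – h.
z–b: (342 + 51)/1815 = 0.2165; b–h: (233 + 51)/1815 = 0.1565.
Expected DCO frequency = 0.2165 × 0.1565 ≈ 0.03388; observed = 51/1815 ≈ 0.02810.
Coefficient of coincidence = 0.02810/0.03388 ≈ 0.83; interference = 1 − 0.83 = 0.17.

0.17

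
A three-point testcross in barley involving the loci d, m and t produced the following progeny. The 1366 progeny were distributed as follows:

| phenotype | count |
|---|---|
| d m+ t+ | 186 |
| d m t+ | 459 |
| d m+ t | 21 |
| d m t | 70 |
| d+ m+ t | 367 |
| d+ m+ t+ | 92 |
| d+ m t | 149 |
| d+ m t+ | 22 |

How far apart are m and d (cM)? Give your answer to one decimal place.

27.7 cM

The two most frequent reciprocal classes, d m t+ and d+ m+ t, are the parental types, so the F1 was d m t+ / d+ m+ t.
The two rarest classes, d+ m t+ and d m+ t, are the double crossovers. Comparing them with the parentals, only the d allele has switched, so d is the middle locus and the order is m – d – t.
Crossovers in the m–d interval produce the single-crossover classes d m+ t+ and d+ m t (186 + 149 = 335) plus the double crossovers (43).
RF(m–d) = (335 + 43) / 1366 = 378/1366 = 0.2767 → 27.7 cM.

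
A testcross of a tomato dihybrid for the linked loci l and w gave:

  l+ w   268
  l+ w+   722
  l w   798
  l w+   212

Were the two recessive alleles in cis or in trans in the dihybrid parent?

cis

The two most frequent classes are l+ w+ (722) and l w (798); these are the parental (non-recombinant) types.
So the F1 carried l+ w+ on one chromosome and l w on the other — the recessive alleles are on the same chromosome (cis / coupling).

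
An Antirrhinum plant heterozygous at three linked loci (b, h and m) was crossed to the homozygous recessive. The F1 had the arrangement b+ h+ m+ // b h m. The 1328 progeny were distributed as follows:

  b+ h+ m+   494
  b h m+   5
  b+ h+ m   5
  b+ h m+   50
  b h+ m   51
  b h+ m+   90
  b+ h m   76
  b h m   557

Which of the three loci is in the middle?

The two rarest classes, b+ h+ m and b h m+, are the double crossovers. Comparing them with the parentals, only the m allele has switched, so m is the middle locus and the order is b – m – h.

m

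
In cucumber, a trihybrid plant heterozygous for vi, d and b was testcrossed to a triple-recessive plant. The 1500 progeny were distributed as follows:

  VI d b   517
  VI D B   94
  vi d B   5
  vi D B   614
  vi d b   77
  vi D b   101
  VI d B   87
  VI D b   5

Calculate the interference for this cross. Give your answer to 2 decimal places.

0.58

The two most frequent reciprocal classes, VI d b and vi D B, are the parental types, so the F1 was VI d b / vi D B.
The two rarest classes, VI D b and vi d B, are the double crossovers. Comparing them with the parentals, only the d allele has switched, so d is the middle locus and the order is b – d – vi.
b–d: (188 + 10)/1500 = 0.1320; d–vi: (171 + 10)/1500 = 0.1207.
Expected DCO frequency = 0.1320 × 0.1207 ≈ 0.01593; observed = 10/1500 ≈ 0.00667.
Coefficient of coincidence = 0.00667/0.01593 ≈ 0.42; interference = 1 − 0.42 = 0.58.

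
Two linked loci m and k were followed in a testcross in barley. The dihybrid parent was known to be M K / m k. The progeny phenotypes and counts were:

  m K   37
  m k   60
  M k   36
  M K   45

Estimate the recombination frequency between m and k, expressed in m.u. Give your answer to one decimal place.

41.0 m.u.

The recombinant classes are M k and m K: 36 + 37 = 73.
Recombination frequency = 73/178 = 0.4101 ≈ 41.0%, i.e. 41.0 m.u.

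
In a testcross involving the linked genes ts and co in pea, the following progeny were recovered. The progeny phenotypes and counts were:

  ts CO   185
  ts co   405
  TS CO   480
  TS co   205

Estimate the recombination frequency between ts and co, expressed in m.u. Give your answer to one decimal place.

The two most frequent classes, TS CO (480) and ts co (405), are the parental types, so the F1 was TS CO / ts co.
The recombinant classes are TS co and ts CO: 205 + 185 = 390.
Recombination frequency = 390/1275 = 0.3059 ≈ 30.6%, i.e. 30.6 m.u.

30.6 m.u.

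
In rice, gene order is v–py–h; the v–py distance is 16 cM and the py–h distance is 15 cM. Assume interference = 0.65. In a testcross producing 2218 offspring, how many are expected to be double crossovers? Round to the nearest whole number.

Map distances give recombination frequencies of 0.160 and 0.150 for the two intervals.
With interference 0.65 (so coincidence = 0.35), expected double-crossover frequency = 0.160 × 0.150 × 0.35 = 0.00840.
Expected number = 0.00840 × 2218 = 18.63 ≈ 19.

19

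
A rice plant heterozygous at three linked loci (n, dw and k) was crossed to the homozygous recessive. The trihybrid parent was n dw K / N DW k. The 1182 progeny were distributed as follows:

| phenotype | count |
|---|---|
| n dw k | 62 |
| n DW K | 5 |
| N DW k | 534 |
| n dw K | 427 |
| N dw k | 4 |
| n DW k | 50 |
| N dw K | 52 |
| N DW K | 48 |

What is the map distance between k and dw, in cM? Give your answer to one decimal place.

10.1 cM

The two rarest classes, n DW K and N dw k, are the double crossovers. Comparing them with the parentals, only the dw allele has switched, so dw is the middle locus and the order is k – dw – n.
Crossovers in the k–dw interval produce the single-crossover classes n dw k and N DW K (62 + 48 = 110) plus the double crossovers (9).
RF(k–dw) = (110 + 9) / 1182 = 119/1182 = 0.1007 → 10.1 cM.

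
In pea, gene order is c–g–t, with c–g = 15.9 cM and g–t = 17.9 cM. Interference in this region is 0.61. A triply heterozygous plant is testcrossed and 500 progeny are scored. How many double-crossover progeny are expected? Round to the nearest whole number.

Map distances give recombination frequencies of 0.159 and 0.179 for the two intervals.
With interference 0.61 (so coincidence = 0.39), expected double-crossover frequency = 0.159 × 0.179 × 0.39 = 0.01110.
Expected number = 0.01110 × 500 = 5.55 ≈ 6.

6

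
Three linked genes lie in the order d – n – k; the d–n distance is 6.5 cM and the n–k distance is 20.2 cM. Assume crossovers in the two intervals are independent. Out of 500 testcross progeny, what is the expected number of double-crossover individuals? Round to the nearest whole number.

Map distances give recombination frequencies of 0.065 and 0.202 for the two intervals.
With no interference, expected double-crossover frequency = 0.065 × 0.202 = 0.01313.
Expected number = 0.01313 × 500 = 6.56 ≈ 7.

7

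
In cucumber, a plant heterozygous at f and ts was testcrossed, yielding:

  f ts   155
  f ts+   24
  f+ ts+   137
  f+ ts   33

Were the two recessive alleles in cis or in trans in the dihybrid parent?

cis

The two most frequent classes are f+ ts+ (137) and f ts (155); these are the parental (non-recombinant) types.
So the F1 carried f+ ts+ on one chromosome and f ts on the other — the recessive alleles are on the same chromosome (cis / coupling).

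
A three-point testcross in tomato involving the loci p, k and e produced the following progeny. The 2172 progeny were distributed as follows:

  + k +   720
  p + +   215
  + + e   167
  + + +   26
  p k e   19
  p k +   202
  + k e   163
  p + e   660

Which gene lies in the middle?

The two most frequent reciprocal classes, p + e and + k +, are the parental types, so the F1 was p + e / + k +.
The two rarest classes, p k e and + + +, are the double crossovers. Comparing them with the parentals, only the k allele has switched, so k is the middle locus and the order is e – k – p.

k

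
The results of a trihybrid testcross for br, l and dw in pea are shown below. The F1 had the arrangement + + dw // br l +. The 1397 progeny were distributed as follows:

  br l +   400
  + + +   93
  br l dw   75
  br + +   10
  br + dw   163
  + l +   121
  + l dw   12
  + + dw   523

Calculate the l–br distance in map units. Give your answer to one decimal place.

The two rarest classes, + l dw and br + +, are the double crossovers. Comparing them with the parentals, only the l allele has switched, so l is the middle locus and the order is dw – l – br.
Crossovers in the l–br interval produce the single-crossover classes br + dw and + l + (163 + 121 = 284) plus the double crossovers (22).
RF(l–br) = (284 + 22) / 1397 = 306/1397 = 0.2190 → 21.9 map units.

21.9 map units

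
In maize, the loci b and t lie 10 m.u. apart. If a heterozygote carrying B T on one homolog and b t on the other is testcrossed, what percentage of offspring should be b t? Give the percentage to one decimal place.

45.0%

A map distance of 10 m.u. corresponds to a recombination frequency of 0.100.
The F1 is B T / b t, so b t is a parental gamete class with expected frequency (1 − r)/2 = 0.900/2 = 0.4500.
That is 0.4500 = 45.0% of the progeny.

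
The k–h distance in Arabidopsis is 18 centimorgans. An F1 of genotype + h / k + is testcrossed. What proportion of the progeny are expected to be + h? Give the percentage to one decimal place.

A map distance of 18 centimorgans corresponds to a recombination frequency of 0.180.
The F1 is + h / k +, so + h is a parental gamete class with expected frequency (1 − r)/2 = 0.820/2 = 0.4100.
That is 0.4100 = 41.0% of the progeny.

41.0%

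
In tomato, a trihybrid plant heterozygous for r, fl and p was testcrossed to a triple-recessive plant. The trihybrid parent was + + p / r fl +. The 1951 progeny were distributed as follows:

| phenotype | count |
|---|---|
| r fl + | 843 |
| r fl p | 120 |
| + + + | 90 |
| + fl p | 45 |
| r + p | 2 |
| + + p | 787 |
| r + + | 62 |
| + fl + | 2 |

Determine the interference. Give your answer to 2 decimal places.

The two rarest classes, r + p and + fl +, are the double crossovers. Comparing them with the parentals, only the r allele has switched, so r is the middle locus and the order is p – r – fl.
p–r: (210 + 4)/1951 = 0.1097; r–fl: (107 + 4)/1951 = 0.0569.
Expected DCO frequency = 0.1097 × 0.0569 ≈ 0.00624; observed = 4/1951 ≈ 0.00205.
Coefficient of coincidence = 0.00205/0.00624 ≈ 0.33; interference = 1 − 0.33 = 0.67.

0.67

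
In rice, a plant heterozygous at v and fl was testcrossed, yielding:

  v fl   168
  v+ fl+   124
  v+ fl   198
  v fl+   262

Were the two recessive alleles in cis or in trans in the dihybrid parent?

trans

The two most frequent classes are v+ fl (198) and v fl+ (262); these are the parental (non-recombinant) types.
So the F1 carried v+ fl on one chromosome and v fl+ on the other — the recessive alleles are on opposite chromosomes (trans / repulsion).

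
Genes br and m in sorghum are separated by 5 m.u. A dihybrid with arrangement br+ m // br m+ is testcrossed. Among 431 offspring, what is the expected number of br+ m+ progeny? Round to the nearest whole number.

11

A map distance of 5 m.u. corresponds to a recombination frequency of 0.050.
The F1 is br+ m / br m+, so br+ m+ is a recombinant gamete class with expected frequency r/2 = 0.050/2 = 0.0250.
Expected number = 0.0250 × 431 = 10.78 ≈ 11.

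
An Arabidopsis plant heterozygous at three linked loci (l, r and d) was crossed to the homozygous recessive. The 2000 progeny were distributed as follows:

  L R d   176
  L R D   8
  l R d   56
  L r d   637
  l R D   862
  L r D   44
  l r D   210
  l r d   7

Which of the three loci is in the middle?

l

The two most frequent reciprocal classes, l R D and L r d, are the parental types, so the F1 was l R D / L r d.
The two rarest classes, L R D and l r d, are the double crossovers. Comparing them with the parentals, only the l allele has switched, so l is the middle locus and the order is r – l – d.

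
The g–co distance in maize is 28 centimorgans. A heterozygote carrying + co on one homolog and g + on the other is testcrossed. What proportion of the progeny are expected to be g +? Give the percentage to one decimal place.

A map distance of 28 centimorgans corresponds to a recombination frequency of 0.280.
The F1 is + co / g +, so g + is a parental gamete class with expected frequency (1 − r)/2 = 0.720/2 = 0.3600.
That is 0.3600 = 36.0% of the progeny.

36.0%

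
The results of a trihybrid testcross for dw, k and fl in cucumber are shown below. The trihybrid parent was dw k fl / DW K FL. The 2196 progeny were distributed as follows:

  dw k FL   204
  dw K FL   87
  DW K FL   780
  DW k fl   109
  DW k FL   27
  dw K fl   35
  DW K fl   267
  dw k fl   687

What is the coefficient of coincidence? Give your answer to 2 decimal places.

0.99

The two rarest classes, dw K fl and DW k FL, are the double crossovers. Comparing them with the parentals, only the k allele has switched, so k is the middle locus and the order is dw – k – fl.
dw–k: (196 + 62)/2196 = 0.1175; k–fl: (471 + 62)/2196 = 0.2427.
Expected DCO frequency = 0.1175 × 0.2427 ≈ 0.02852; observed = 62/2196 ≈ 0.02823.
Coefficient of coincidence = 0.02823/0.02852 ≈ 0.99.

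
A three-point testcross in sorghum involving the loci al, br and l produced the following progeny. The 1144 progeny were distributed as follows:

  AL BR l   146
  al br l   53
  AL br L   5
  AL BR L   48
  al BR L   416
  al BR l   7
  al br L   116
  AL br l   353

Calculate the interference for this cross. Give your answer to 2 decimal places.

The two most frequent reciprocal classes, al BR L and AL br l, are the parental types, so the F1 was al BR L / AL br l.
The two rarest classes, al BR l and AL br L, are the double crossovers. Comparing them with the parentals, only the l allele has switched, so l is the middle locus and the order is al – l – br.
al–l: (101 + 12)/1144 = 0.0988; l–br: (262 + 12)/1144 = 0.2395.
Expected DCO frequency = 0.0988 × 0.2395 ≈ 0.02366; observed = 12/1144 ≈ 0.01049.
Coefficient of coincidence = 0.01049/0.02366 ≈ 0.44; interference = 1 − 0.44 = 0.56.

0.56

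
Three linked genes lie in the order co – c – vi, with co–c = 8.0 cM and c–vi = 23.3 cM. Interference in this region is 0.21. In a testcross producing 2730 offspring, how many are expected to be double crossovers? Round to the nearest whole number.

40

Map distances give recombination frequencies of 0.080 and 0.233 for the two intervals.
With interference 0.21 (so coincidence = 0.79), expected double-crossover frequency = 0.080 × 0.233 × 0.79 = 0.01473.
Expected number = 0.01473 × 2730 = 40.20 ≈ 40.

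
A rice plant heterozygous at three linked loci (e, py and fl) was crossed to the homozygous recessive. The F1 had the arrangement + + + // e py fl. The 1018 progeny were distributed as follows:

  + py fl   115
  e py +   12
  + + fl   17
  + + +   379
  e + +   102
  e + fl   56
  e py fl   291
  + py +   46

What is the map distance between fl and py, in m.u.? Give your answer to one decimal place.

12.9 m.u.

The two rarest classes, + + fl and e py +, are the double crossovers. Comparing them with the parentals, only the fl allele has switched, so fl is the middle locus and the order is py – fl – e.
Crossovers in the py–fl interval produce the single-crossover classes + py + and e + fl (46 + 56 = 102) plus the double crossovers (29).
RF(py–fl) = (102 + 29) / 1018 = 131/1018 = 0.1287 → 12.9 m.u.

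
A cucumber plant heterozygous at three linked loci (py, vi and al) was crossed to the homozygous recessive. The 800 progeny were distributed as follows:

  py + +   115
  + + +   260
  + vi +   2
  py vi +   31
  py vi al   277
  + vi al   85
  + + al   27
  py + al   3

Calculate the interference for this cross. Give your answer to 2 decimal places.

The two most frequent reciprocal classes, py vi al and + + +, are the parental types, so the F1 was py vi al / + + +.
The two rarest classes, py + al and + vi +, are the double crossovers. Comparing them with the parentals, only the vi allele has switched, so vi is the middle locus and the order is al – vi – py.
al–vi: (58 + 5)/800 = 0.0788; vi–py: (200 + 5)/800 = 0.2562.
Expected DCO frequency = 0.0788 × 0.2562 ≈ 0.02019; observed = 5/800 ≈ 0.00625.
Coefficient of coincidence = 0.00625/0.02019 ≈ 0.31; interference = 1 − 0.31 = 0.69.

0.69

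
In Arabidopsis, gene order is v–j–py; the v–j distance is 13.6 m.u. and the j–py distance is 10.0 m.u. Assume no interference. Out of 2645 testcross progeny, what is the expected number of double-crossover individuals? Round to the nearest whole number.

36

Map distances give recombination frequencies of 0.136 and 0.100 for the two intervals.
With no interference, expected double-crossover frequency = 0.136 × 0.100 = 0.01360.
Expected number = 0.01360 × 2645 = 35.97 ≈ 36.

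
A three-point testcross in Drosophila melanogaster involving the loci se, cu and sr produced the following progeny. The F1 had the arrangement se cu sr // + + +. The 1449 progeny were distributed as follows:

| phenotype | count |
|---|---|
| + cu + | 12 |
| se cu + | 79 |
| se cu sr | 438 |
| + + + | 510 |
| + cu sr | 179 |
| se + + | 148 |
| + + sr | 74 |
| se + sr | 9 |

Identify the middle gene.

The two rarest classes, se + sr and + cu +, are the double crossovers. Comparing them with the parentals, only the cu allele has switched, so cu is the middle locus and the order is se – cu – sr.

cu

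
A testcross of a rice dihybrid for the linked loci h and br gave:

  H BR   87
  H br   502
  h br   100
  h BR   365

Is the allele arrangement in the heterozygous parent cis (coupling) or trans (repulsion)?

The two most frequent classes are H br (502) and h BR (365); these are the parental (non-recombinant) types.
So the F1 carried H br on one chromosome and h BR on the other — the recessive alleles are on opposite chromosomes (trans / repulsion).

trans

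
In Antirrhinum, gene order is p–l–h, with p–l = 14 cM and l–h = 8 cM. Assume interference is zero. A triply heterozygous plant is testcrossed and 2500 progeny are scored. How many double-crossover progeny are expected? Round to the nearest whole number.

28

Map distances give recombination frequencies of 0.140 and 0.080 for the two intervals.
With no interference, expected double-crossover frequency = 0.140 × 0.080 = 0.01120.
Expected number = 0.01120 × 2500 = 28.00 ≈ 28.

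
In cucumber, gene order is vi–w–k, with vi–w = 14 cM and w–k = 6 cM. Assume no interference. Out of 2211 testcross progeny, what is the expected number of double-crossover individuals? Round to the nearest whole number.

19

Map distances give recombination frequencies of 0.140 and 0.060 for the two intervals.
With no interference, expected double-crossover frequency = 0.140 × 0.060 = 0.00840.
Expected number = 0.00840 × 2211 = 18.57 ≈ 19.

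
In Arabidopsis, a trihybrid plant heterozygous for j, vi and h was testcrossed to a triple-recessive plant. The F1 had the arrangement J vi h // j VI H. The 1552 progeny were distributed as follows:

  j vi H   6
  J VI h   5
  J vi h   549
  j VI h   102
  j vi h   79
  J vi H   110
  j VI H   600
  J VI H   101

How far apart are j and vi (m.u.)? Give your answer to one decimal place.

The two rarest classes, J VI h and j vi H, are the double crossovers. Comparing them with the parentals, only the vi allele has switched, so vi is the middle locus and the order is h – vi – j.
Crossovers in the vi–j interval produce the single-crossover classes j vi h and J VI H (79 + 101 = 180) plus the double crossovers (11).
RF(vi–j) = (180 + 11) / 1552 = 191/1552 = 0.1231 → 12.3 m.u.

12.3 m.u.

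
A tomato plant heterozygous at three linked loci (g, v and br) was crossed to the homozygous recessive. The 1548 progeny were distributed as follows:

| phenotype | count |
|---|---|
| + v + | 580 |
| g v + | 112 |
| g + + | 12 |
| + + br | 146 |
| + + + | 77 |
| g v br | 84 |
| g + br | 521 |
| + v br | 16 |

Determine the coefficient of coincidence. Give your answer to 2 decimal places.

0.80

The two most frequent reciprocal classes, g + br and + v +, are the parental types, so the F1 was g + br / + v +.
The two rarest classes, g + + and + v br, are the double crossovers. Comparing them with the parentals, only the br allele has switched, so br is the middle locus and the order is v – br – g.
v–br: (161 + 28)/1548 = 0.1221; br–g: (258 + 28)/1548 = 0.1848.
Expected DCO frequency = 0.1221 × 0.1848 ≈ 0.02256; observed = 28/1548 ≈ 0.01809.
Coefficient of coincidence = 0.01809/0.02256 ≈ 0.80.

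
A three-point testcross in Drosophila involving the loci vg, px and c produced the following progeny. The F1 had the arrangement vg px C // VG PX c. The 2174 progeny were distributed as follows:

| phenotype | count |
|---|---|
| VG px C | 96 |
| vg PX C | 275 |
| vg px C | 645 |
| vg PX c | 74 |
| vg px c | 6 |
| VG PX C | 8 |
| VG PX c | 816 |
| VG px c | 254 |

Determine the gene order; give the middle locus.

c

The two rarest classes, vg px c and VG PX C, are the double crossovers. Comparing them with the parentals, only the c allele has switched, so c is the middle locus and the order is vg – c – px.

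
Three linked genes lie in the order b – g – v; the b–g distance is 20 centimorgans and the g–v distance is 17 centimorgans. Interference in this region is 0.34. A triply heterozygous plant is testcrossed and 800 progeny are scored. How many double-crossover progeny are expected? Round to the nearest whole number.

Map distances give recombination frequencies of 0.200 and 0.170 for the two intervals.
With interference 0.34 (so coincidence = 0.66), expected double-crossover frequency = 0.200 × 0.170 × 0.66 = 0.02244.
Expected number = 0.02244 × 800 = 17.95 ≈ 18.

18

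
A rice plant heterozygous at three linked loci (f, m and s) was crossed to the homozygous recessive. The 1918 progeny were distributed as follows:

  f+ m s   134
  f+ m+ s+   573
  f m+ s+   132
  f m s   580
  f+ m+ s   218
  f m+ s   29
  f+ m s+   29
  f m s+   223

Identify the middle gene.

The two most frequent reciprocal classes, f+ m+ s+ and f m s, are the parental types, so the F1 was f+ m+ s+ / f m s.
The two rarest classes, f+ m s+ and f m+ s, are the double crossovers. Comparing them with the parentals, only the m allele has switched, so m is the middle locus and the order is f – m – s.

m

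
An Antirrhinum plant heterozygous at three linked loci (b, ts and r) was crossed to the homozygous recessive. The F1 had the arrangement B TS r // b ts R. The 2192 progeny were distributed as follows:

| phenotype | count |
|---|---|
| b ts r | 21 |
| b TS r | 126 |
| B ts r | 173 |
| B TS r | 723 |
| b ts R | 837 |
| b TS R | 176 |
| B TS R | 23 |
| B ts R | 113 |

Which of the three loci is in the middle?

The two rarest classes, B TS R and b ts r, are the double crossovers. Comparing them with the parentals, only the r allele has switched, so r is the middle locus and the order is ts – r – b.

r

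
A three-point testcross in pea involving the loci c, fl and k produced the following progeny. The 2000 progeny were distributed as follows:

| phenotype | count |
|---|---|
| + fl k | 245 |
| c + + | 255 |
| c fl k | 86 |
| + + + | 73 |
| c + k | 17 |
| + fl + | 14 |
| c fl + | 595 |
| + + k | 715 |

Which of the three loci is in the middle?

c

The two most frequent reciprocal classes, + + k and c fl +, are the parental types, so the F1 was + + k / c fl +.
The two rarest classes, c + k and + fl +, are the double crossovers. Comparing them with the parentals, only the c allele has switched, so c is the middle locus and the order is fl – c – k.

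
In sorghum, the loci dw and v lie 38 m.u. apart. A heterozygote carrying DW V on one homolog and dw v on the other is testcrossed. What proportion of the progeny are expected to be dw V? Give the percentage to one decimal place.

A map distance of 38 m.u. corresponds to a recombination frequency of 0.380.
The F1 is DW V / dw v, so dw V is a recombinant gamete class with expected frequency r/2 = 0.380/2 = 0.1900.
That is 0.1900 = 19.0% of the progeny.

19.0%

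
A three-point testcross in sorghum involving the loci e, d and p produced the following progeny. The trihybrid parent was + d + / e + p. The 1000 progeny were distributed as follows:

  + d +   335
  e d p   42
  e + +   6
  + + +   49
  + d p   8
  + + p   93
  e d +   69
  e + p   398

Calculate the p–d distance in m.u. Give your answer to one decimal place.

The two rarest classes, + d p and e + +, are the double crossovers. Comparing them with the parentals, only the p allele has switched, so p is the middle locus and the order is e – p – d.
Crossovers in the p–d interval produce the single-crossover classes + + + and e d p (49 + 42 = 91) plus the double crossovers (14).
RF(p–d) = (91 + 14) / 1000 = 105/1000 = 0.1050 → 10.5 m.u.

10.5 m.u.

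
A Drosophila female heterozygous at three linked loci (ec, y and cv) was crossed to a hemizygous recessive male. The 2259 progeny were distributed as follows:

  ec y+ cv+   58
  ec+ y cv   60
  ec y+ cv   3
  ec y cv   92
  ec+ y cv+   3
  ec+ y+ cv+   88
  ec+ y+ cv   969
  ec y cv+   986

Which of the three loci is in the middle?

The two most frequent reciprocal classes, ec y cv+ and ec+ y+ cv, are the parental types, so the F1 was ec y cv+ / ec+ y+ cv.
The two rarest classes, ec+ y cv+ and ec y+ cv, are the double crossovers. Comparing them with the parentals, only the ec allele has switched, so ec is the middle locus and the order is y – ec – cv.

ec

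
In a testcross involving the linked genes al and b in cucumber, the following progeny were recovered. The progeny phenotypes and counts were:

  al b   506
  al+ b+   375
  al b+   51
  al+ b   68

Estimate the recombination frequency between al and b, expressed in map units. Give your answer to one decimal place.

11.9 map units

The two most frequent classes, al+ b+ (375) and al b (506), are the parental types, so the F1 was al+ b+ / al b.
The recombinant classes are al+ b and al b+: 68 + 51 = 119.
Recombination frequency = 119/1000 = 0.1190 ≈ 11.9%, i.e. 11.9 map units.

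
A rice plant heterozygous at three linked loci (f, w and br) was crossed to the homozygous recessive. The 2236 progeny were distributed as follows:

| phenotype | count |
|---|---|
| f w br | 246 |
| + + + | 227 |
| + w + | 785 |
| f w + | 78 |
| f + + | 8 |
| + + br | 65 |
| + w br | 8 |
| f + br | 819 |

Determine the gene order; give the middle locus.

The two most frequent reciprocal classes, f + br and + w +, are the parental types, so the F1 was f + br / + w +.
The two rarest classes, f + + and + w br, are the double crossovers. Comparing them with the parentals, only the br allele has switched, so br is the middle locus and the order is w – br – f.

br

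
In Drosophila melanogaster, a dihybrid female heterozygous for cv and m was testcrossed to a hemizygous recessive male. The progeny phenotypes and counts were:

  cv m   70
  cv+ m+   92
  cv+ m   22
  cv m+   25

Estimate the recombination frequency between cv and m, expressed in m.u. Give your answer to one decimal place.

22.5 m.u.

The two most frequent classes, cv+ m+ (92) and cv m (70), are the parental types, so the F1 was cv+ m+ / cv m.
The recombinant classes are cv+ m and cv m+: 22 + 25 = 47.
Recombination frequency = 47/209 = 0.2249 ≈ 22.5%, i.e. 22.5 m.u.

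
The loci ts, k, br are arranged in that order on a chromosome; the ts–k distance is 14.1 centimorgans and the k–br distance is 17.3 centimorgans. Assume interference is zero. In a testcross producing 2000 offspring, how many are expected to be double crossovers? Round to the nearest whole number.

49

Map distances give recombination frequencies of 0.141 and 0.173 for the two intervals.
With no interference, expected double-crossover frequency = 0.141 × 0.173 = 0.02439.
Expected number = 0.02439 × 2000 = 48.79 ≈ 49.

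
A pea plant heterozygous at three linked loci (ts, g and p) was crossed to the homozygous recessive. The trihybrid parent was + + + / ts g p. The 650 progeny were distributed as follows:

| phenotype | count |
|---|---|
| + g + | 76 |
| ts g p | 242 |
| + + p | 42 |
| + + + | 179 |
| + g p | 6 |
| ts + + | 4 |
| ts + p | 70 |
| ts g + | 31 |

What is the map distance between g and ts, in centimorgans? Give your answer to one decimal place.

The two rarest classes, ts + + and + g p, are the double crossovers. Comparing them with the parentals, only the ts allele has switched, so ts is the middle locus and the order is g – ts – p.
Crossovers in the g–ts interval produce the single-crossover classes + g + and ts + p (76 + 70 = 146) plus the double crossovers (10).
RF(g–ts) = (146 + 10) / 650 = 156/650 = 0.2400 → 24.0 centimorgans.

24.0 centimorgans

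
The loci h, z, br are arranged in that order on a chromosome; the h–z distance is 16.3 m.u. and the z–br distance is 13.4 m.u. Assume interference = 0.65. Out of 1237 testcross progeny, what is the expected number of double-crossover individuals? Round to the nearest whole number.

Map distances give recombination frequencies of 0.163 and 0.134 for the two intervals.
With interference 0.65 (so coincidence = 0.35), expected double-crossover frequency = 0.163 × 0.134 × 0.35 = 0.00764.
Expected number = 0.00764 × 1237 = 9.46 ≈ 9.

9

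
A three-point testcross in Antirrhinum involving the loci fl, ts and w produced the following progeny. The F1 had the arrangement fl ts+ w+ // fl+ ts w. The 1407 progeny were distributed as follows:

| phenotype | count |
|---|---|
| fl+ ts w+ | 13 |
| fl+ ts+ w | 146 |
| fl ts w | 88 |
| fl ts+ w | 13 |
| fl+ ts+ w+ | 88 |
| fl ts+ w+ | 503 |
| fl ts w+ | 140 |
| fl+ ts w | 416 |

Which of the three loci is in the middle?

The two rarest classes, fl ts+ w and fl+ ts w+, are the double crossovers. Comparing them with the parentals, only the w allele has switched, so w is the middle locus and the order is ts – w – fl.

w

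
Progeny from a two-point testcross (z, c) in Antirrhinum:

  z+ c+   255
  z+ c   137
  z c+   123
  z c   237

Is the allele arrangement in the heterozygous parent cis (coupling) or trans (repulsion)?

cis

The two most frequent classes are z+ c+ (255) and z c (237); these are the parental (non-recombinant) types.
So the F1 carried z+ c+ on one chromosome and z c on the other — the recessive alleles are on the same chromosome (cis / coupling).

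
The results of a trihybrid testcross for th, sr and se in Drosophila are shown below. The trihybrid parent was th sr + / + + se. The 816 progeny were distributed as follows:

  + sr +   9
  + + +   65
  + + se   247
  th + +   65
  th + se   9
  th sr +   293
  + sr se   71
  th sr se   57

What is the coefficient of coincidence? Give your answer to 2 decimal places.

The two rarest classes, + sr + and th + se, are the double crossovers. Comparing them with the parentals, only the th allele has switched, so th is the middle locus and the order is sr – th – se.
sr–th: (136 + 18)/816 = 0.1887; th–se: (122 + 18)/816 = 0.1716.
Expected DCO frequency = 0.1887 × 0.1716 ≈ 0.03238; observed = 18/816 ≈ 0.02206.
Coefficient of coincidence = 0.02206/0.03238 ≈ 0.68.

0.68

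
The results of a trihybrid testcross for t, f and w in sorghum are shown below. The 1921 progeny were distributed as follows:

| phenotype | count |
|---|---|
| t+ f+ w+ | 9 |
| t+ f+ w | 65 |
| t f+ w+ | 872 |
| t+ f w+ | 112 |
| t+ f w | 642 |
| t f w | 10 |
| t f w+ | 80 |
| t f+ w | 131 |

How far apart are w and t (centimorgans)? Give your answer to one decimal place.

13.6 centimorgans

The two most frequent reciprocal classes, t+ f w and t f+ w+, are the parental types, so the F1 was t+ f w / t f+ w+.
The two rarest classes, t f w and t+ f+ w+, are the double crossovers. Comparing them with the parentals, only the t allele has switched, so t is the middle locus and the order is w – t – f.
Crossovers in the w–t interval produce the single-crossover classes t+ f w+ and t f+ w (112 + 131 = 243) plus the double crossovers (19).
RF(w–t) = (243 + 19) / 1921 = 262/1921 = 0.1364 → 13.6 centimorgans.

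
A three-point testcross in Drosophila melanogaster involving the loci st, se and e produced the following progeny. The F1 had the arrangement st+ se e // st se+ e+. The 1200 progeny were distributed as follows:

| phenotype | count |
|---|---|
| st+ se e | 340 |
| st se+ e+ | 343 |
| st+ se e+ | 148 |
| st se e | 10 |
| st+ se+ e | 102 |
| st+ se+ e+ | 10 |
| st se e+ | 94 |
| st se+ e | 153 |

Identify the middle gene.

The two rarest classes, st se e and st+ se+ e+, are the double crossovers. Comparing them with the parentals, only the st allele has switched, so st is the middle locus and the order is se – st – e.

st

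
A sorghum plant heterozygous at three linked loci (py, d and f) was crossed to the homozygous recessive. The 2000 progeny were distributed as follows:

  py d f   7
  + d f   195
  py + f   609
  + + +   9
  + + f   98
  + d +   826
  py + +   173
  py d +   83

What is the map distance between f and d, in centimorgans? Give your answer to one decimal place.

19.2 centimorgans

The two most frequent reciprocal classes, + d + and py + f, are the parental types, so the F1 was + d + / py + f.
The two rarest classes, + + + and py d f, are the double crossovers. Comparing them with the parentals, only the d allele has switched, so d is the middle locus and the order is f – d – py.
Crossovers in the f–d interval produce the single-crossover classes + d f and py + + (195 + 173 = 368) plus the double crossovers (16).
RF(f–d) = (368 + 16) / 2000 = 384/2000 = 0.1920 → 19.2 centimorgans.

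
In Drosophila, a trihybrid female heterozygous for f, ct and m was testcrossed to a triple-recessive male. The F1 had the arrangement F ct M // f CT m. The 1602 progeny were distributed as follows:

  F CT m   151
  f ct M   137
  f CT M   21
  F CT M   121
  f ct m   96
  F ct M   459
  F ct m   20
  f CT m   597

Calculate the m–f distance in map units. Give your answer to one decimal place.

20.5 map units

The two rarest classes, F ct m and f CT M, are the double crossovers. Comparing them with the parentals, only the m allele has switched, so m is the middle locus and the order is ct – m – f.
Crossovers in the m–f interval produce the single-crossover classes f ct M and F CT m (137 + 151 = 288) plus the double crossovers (41).
RF(m–f) = (288 + 41) / 1602 = 329/1602 = 0.2054 → 20.5 map units.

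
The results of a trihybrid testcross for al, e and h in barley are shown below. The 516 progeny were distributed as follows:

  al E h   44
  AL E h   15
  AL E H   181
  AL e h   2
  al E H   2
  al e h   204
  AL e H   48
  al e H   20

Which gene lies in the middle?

al

The two most frequent reciprocal classes, AL E H and al e h, are the parental types, so the F1 was AL E H / al e h.
The two rarest classes, al E H and AL e h, are the double crossovers. Comparing them with the parentals, only the al allele has switched, so al is the middle locus and the order is e – al – h.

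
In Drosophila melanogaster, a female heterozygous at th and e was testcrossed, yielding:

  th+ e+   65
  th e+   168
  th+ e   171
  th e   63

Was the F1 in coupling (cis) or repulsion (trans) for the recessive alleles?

The two most frequent classes are th+ e (171) and th e+ (168); these are the parental (non-recombinant) types.
So the F1 carried th+ e on one chromosome and th e+ on the other — the recessive alleles are on opposite chromosomes (trans / repulsion).

trans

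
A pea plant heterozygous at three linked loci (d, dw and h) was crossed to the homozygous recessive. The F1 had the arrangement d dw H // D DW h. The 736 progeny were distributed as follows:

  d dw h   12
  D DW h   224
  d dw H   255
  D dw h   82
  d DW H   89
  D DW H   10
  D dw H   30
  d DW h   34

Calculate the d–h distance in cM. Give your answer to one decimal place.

The two rarest classes, d dw h and D DW H, are the double crossovers. Comparing them with the parentals, only the h allele has switched, so h is the middle locus and the order is d – h – dw.
Crossovers in the d–h interval produce the single-crossover classes D dw H and d DW h (30 + 34 = 64) plus the double crossovers (22).
RF(d–h) = (64 + 22) / 736 = 86/736 = 0.1168 → 11.7 cM.

11.7 cM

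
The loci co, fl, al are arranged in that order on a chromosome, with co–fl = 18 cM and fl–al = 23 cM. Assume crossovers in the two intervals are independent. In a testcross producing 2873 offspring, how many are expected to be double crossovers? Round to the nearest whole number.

119

Map distances give recombination frequencies of 0.180 and 0.230 for the two intervals.
With no interference, expected double-crossover frequency = 0.180 × 0.230 = 0.04140.
Expected number = 0.04140 × 2873 = 118.94 ≈ 119.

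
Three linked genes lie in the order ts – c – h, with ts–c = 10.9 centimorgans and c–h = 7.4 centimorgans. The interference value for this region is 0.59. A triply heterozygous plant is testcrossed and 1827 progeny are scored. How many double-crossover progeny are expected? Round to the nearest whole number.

Map distances give recombination frequencies of 0.109 and 0.074 for the two intervals.
With interference 0.59 (so coincidence = 0.41), expected double-crossover frequency = 0.109 × 0.074 × 0.41 = 0.00331.
Expected number = 0.00331 × 1827 = 6.04 ≈ 6.

6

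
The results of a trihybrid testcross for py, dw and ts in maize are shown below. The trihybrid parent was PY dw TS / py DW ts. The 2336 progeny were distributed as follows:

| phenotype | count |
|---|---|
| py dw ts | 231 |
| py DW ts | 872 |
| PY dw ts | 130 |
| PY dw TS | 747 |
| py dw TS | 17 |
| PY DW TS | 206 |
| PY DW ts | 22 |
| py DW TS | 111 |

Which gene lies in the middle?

The two rarest classes, py dw TS and PY DW ts, are the double crossovers. Comparing them with the parentals, only the py allele has switched, so py is the middle locus and the order is ts – py – dw.

py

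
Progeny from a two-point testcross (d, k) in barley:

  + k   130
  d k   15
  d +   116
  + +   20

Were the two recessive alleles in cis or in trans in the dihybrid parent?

trans

The two most frequent classes are + k (130) and d + (116); these are the parental (non-recombinant) types.
So the F1 carried + k on one chromosome and d + on the other — the recessive alleles are on opposite chromosomes (trans / repulsion).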